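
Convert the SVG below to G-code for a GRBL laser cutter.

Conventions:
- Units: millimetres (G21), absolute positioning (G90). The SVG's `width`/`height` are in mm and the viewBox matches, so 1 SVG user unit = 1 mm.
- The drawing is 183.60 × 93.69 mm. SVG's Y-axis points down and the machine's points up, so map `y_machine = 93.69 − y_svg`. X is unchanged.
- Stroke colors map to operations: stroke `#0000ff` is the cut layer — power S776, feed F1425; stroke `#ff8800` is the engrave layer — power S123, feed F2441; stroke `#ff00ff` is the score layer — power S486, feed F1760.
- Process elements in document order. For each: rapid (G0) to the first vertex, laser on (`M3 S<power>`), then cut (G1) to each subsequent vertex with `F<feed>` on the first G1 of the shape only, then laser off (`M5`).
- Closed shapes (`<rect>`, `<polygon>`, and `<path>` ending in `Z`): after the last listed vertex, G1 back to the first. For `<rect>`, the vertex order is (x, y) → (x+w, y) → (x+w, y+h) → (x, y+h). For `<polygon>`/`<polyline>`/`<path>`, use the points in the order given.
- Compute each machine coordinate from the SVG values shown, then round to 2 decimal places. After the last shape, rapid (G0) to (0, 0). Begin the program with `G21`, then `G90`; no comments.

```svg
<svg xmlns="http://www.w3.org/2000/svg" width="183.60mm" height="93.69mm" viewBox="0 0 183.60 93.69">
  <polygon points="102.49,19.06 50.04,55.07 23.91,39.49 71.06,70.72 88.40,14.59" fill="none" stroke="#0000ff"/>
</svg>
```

Since the viewBox matches the mm dimensions, user units are millimetres directly. The only transform is the Y-flip y_m = 93.69 − y_svg.

Shape 1 is a closed polygon drawn with `<polygon>`. Its stroke #0000ff means cut at S776, F1425. After flipping Y the toolpath is (102.49,74.63) → (50.04,38.62) → (23.91,54.20) → (71.06,22.97) → (88.40,79.10) → (102.49,74.63), returning to the start.

G21
G90
G0 X102.49 Y74.63
M3 S776
G1 X50.04 Y38.62 F1425
G1 X23.91 Y54.20
G1 X71.06 Y22.97
G1 X88.40 Y79.10
G1 X102.49 Y74.63
M5
G0 X0.00 Y0.00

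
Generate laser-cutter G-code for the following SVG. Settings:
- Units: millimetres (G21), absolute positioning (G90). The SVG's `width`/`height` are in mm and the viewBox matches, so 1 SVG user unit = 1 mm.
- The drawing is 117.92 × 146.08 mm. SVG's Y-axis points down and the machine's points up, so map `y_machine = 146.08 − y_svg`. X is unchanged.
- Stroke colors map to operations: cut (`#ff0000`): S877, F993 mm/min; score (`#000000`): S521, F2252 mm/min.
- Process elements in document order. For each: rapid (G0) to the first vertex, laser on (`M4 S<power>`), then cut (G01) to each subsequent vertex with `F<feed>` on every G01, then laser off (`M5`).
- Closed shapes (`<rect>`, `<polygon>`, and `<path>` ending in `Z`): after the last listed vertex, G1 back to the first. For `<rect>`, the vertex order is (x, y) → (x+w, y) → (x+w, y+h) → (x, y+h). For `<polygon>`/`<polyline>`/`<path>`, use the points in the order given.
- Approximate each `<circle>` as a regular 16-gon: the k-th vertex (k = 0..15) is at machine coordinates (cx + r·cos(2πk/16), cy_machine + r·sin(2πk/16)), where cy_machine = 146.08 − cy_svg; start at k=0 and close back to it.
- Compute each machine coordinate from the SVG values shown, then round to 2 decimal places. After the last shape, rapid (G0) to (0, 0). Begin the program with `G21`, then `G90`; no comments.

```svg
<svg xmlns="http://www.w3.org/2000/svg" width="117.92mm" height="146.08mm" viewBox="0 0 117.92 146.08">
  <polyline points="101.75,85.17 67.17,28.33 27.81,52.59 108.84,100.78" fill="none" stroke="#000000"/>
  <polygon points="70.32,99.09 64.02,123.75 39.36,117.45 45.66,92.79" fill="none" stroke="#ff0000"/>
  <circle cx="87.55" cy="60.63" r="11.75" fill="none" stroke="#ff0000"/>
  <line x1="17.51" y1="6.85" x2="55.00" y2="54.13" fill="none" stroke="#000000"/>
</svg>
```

1 u = 1 mm; y_m = 146.08 − y.

[1] `<polyline>` open polyline, #000000→score S521 F2252: (101.75,60.91) → (67.17,117.75) → (27.81,93.49) → (108.84,45.30)

[2] `<polygon>` regular polygon, #ff0000→cut S877 F993: (70.32,46.99) → (64.02,22.33) → (39.36,28.63) → (45.66,53.29) → (70.32,46.99) (closed)

[3] `<circle>` circle, #ff0000→cut S877 F993: (99.30,85.45) → (98.41,89.95) → (95.86,93.76) → (92.05,96.31) → (87.55,97.20) → (83.05,96.31) → (79.24,93.76) → (76.69,89.95) → (75.80,85.45) → (76.69,80.95) → (79.24,77.14) → (83.05,74.59) → (87.55,73.70) → (92.05,74.59) → (95.86,77.14) → (98.41,80.95) → (99.30,85.45) (closed)

[4] `<line>` line segment, #000000→score S521 F2252: (17.51,139.23) → (55.00,91.95)

G21
G90
G0 X101.75 Y60.91
M4 S521
G01 X67.17 Y117.75 F2252
G01 X27.81 Y93.49 F2252
G01 X108.84 Y45.30 F2252
M5
G0 X70.32 Y46.99
M4 S877
G01 X64.02 Y22.33 F993
G01 X39.36 Y28.63 F993
G01 X45.66 Y53.29 F993
G01 X70.32 Y46.99 F993
M5
G0 X99.30 Y85.45
M4 S877
G01 X98.41 Y89.95 F993
G01 X95.86 Y93.76 F993
G01 X92.05 Y96.31 F993
G01 X87.55 Y97.20 F993
G01 X83.05 Y96.31 F993
G01 X79.24 Y93.76 F993
G01 X76.69 Y89.95 F993
G01 X75.80 Y85.45 F993
G01 X76.69 Y80.95 F993
G01 X79.24 Y77.14 F993
G01 X83.05 Y74.59 F993
G01 X87.55 Y73.70 F993
G01 X92.05 Y74.59 F993
G01 X95.86 Y77.14 F993
G01 X98.41 Y80.95 F993
G01 X99.30 Y85.45 F993
M5
G0 X17.51 Y139.23
M4 S521
G01 X55.00 Y91.95 F2252
M5
G0 X0.00 Y0.00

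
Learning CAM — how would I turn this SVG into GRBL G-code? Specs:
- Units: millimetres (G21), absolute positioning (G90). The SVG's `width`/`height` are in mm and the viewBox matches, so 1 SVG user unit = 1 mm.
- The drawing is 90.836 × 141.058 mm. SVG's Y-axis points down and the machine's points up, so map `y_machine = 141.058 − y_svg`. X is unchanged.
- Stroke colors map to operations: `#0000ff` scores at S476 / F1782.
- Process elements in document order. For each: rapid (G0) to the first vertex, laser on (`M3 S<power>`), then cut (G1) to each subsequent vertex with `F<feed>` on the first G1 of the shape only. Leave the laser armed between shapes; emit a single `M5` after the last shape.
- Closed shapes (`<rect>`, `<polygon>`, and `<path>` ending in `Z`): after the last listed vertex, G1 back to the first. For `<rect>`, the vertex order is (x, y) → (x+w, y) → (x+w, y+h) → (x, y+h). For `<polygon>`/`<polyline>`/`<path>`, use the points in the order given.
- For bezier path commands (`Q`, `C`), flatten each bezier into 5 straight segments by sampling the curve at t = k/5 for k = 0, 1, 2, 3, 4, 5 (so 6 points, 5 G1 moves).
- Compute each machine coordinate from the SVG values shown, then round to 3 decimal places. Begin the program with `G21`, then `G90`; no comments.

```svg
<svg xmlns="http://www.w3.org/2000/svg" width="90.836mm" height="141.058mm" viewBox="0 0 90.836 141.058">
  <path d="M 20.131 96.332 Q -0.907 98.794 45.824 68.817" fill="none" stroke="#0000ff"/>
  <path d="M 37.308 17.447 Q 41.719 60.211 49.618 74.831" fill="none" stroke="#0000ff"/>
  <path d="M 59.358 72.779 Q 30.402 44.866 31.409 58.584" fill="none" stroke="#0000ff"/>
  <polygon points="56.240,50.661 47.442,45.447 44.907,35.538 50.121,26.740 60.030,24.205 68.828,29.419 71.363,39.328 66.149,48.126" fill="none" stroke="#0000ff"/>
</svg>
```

Since the viewBox matches the mm dimensions, user units are millimetres directly. The only transform is the Y-flip y_m = 141.058 − y_svg.

Shape 1 is a quadratic bezier drawn with `<path>`. Its stroke #0000ff means score at S476, F1782. After flipping Y the toolpath is (20.131,44.726) → (14.427,45.039) → (14.144,47.947) → (19.282,53.450) → (29.842,61.548) → (45.824,72.241).

Shape 2 is a quadratic bezier drawn with `<path>`. Its stroke #0000ff means score at S476, F1782. After flipping Y the toolpath is (37.308,123.611) → (39.212,107.631) → (41.395,93.903) → (43.857,82.426) → (46.598,73.201) → (49.618,66.227).

Shape 3 is a quadratic bezier drawn with `<path>`. Its stroke #0000ff means score at S476, F1782. After flipping Y the toolpath is (59.358,68.279) → (48.974,77.779) → (40.987,83.948) → (35.397,86.787) → (32.205,86.296) → (31.409,82.474).

Shape 4 is a regular polygon drawn with `<polygon>`. Its stroke #0000ff means score at S476, F1782. After flipping Y the toolpath is (56.240,90.397) → (47.442,95.611) → (44.907,105.520) → (50.121,114.318) → (60.030,116.853) → (68.828,111.639) → (71.363,101.730) → (66.149,92.932) → (56.240,90.397), returning to the start.

G21
G90
G0 X20.131 Y44.726
M3 S476
G1 X14.427 Y45.039 F1782
G1 X14.144 Y47.947
G1 X19.282 Y53.450
G1 X29.842 Y61.548
G1 X45.824 Y72.241
G0 X37.308 Y123.611
M3 S476
G1 X39.212 Y107.631 F1782
G1 X41.395 Y93.903
G1 X43.857 Y82.426
G1 X46.598 Y73.201
G1 X49.618 Y66.227
G0 X59.358 Y68.279
M3 S476
G1 X48.974 Y77.779 F1782
G1 X40.987 Y83.948
G1 X35.397 Y86.787
G1 X32.205 Y86.296
G1 X31.409 Y82.474
G0 X56.240 Y90.397
M3 S476
G1 X47.442 Y95.611 F1782
G1 X44.907 Y105.520
G1 X50.121 Y114.318
G1 X60.030 Y116.853
G1 X68.828 Y111.639
G1 X71.363 Y101.730
G1 X66.149 Y92.932
G1 X56.240 Y90.397
M5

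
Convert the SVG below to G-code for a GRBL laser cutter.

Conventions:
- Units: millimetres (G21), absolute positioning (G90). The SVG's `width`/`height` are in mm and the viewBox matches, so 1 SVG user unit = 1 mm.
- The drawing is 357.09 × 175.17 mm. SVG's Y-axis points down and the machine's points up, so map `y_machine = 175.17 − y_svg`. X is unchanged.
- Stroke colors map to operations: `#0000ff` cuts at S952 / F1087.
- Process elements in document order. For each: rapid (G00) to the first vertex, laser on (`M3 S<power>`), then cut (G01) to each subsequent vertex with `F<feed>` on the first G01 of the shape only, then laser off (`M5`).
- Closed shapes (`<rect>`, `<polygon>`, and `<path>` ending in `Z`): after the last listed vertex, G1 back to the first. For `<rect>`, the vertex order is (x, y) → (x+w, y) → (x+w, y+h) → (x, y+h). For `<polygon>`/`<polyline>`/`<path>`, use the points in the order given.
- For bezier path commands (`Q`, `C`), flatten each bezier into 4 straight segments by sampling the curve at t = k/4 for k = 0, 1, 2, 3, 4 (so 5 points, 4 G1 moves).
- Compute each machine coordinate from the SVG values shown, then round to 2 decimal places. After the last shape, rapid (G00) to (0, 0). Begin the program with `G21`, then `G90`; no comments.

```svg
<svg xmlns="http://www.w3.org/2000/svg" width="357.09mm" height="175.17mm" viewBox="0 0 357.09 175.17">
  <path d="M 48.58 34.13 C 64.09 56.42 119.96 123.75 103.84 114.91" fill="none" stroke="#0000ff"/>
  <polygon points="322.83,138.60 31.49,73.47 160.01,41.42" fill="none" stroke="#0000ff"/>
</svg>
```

G21
G90
G00 X48.58 Y141.04
M3 S952
G01 X66.02 Y117.77 F1087
G01 X88.07 Y88.98
G01 X104.19 Y66.02
G01 X103.84 Y60.26
M5
G00 X322.83 Y36.57
M3 S952
G01 X31.49 Y101.70 F1087
G01 X160.01 Y133.75
G01 X322.83 Y36.57
M5
G00 X0.00 Y0.00

viewBox `0 0 357.09 175.17` with mm width/height → 1 unit = 1 mm. Flip: y_m = 175.17 − y_svg.

**Shape 1** — `<path>` cubic bezier, stroke `#0000ff` → cut (S952, F1087). Control points (SVG): P0=(48.58,34.13), P1=(64.09,56.42), P2=(119.96,123.75), P3=(103.84,114.91); sampled at t=k/4. Machine vertices: (48.58,141.04) → (66.02,117.77) → (88.07,88.98) → (104.19,66.02) → (103.84,60.26). Open path.

**Shape 2** — `<polygon>` closed polygon, stroke `#0000ff` → cut (S952, F1087). Machine vertices: (322.83,36.57) → (31.49,101.70) → (160.01,133.75) → (322.83,36.57). Closed: final G1 returns to the first vertex.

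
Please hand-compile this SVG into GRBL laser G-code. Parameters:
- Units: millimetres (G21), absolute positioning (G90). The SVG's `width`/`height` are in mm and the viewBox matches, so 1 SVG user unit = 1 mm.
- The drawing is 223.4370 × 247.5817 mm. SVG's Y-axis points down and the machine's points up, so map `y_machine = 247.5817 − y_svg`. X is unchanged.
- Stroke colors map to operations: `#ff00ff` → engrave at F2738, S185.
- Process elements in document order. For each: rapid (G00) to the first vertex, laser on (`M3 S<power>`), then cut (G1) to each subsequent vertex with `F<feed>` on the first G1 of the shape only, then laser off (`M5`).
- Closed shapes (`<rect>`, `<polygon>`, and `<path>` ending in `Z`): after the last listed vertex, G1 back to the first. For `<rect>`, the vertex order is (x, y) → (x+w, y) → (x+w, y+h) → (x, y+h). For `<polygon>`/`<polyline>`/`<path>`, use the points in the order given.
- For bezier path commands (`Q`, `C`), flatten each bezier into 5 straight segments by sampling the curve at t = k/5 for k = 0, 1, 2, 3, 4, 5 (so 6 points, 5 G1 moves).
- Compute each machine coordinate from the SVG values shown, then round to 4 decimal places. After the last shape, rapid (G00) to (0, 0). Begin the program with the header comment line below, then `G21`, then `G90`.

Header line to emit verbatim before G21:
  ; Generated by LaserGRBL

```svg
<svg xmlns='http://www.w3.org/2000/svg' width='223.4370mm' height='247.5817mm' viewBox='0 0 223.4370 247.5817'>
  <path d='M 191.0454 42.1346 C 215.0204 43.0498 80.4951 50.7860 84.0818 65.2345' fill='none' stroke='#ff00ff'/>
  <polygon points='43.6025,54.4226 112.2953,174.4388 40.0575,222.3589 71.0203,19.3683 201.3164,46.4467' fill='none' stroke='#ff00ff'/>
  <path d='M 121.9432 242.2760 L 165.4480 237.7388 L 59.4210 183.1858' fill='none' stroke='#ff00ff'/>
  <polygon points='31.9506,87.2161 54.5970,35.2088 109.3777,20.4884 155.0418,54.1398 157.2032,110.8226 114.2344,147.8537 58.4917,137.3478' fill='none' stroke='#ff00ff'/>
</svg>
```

; Generated by LaserGRBL
G21
G90
G00 X191.0454 Y205.4471
M3 S185
G1 X188.7833 Y204.0803 F2738
G1 X162.7184 Y201.0817
G1 X127.0883 Y196.4565
G1 X96.1303 Y190.2100
G1 X84.0818 Y182.3472
M5
G00 X43.6025 Y193.1591
M3 S185
G1 X112.2953 Y73.1429 F2738
G1 X40.0575 Y25.2228
G1 X71.0203 Y228.2134
G1 X201.3164 Y201.1350
G1 X43.6025 Y193.1591
M5
G00 X121.9432 Y5.3057
M3 S185
G1 X165.4480 Y9.8429 F2738
G1 X59.4210 Y64.3959
M5
G00 X31.9506 Y160.3656
M3 S185
G1 X54.5970 Y212.3729 F2738
G1 X109.3777 Y227.0933
G1 X155.0418 Y193.4419
G1 X157.2032 Y136.7591
G1 X114.2344 Y99.7280
G1 X58.4917 Y110.2339
G1 X31.9506 Y160.3656
M5
G00 X0.0000 Y0.0000

viewBox `0 0 223.4370 247.5817` with mm width/height → 1 unit = 1 mm. Flip: y_m = 247.5817 − y_svg.

**Shape 1** — `<path>` cubic bezier, stroke `#ff00ff` → engrave (S185, F2738). Control points (SVG): P0=(191.0454,42.1346), P1=(215.0204,43.0498), P2=(80.4951,50.7860), P3=(84.0818,65.2345); sampled at t=k/5. Machine vertices: (191.0454,205.4471) → (188.7833,204.0803) → (162.7184,201.0817) → (127.0883,196.4565) → (96.1303,190.2100) → (84.0818,182.3472). Open path.

**Shape 2** — `<polygon>` closed polygon, stroke `#ff00ff` → engrave (S185, F2738). Machine vertices: (43.6025,193.1591) → (112.2953,73.1429) → (40.0575,25.2228) → (71.0203,228.2134) → (201.3164,201.1350) → (43.6025,193.1591). Closed: final G1 returns to the first vertex.

**Shape 3** — `<path>` open polyline, stroke `#ff00ff` → engrave (S185, F2738). Machine vertices: (121.9432,5.3057) → (165.4480,9.8429) → (59.4210,64.3959). Open path.

**Shape 4** — `<polygon>` regular polygon, stroke `#ff00ff` → engrave (S185, F2738). Machine vertices: (31.9506,160.3656) → (54.5970,212.3729) → (109.3777,227.0933) → (155.0418,193.4419) → (157.2032,136.7591) → (114.2344,99.7280) → (58.4917,110.2339) → (31.9506,160.3656). Closed: final G1 returns to the first vertex.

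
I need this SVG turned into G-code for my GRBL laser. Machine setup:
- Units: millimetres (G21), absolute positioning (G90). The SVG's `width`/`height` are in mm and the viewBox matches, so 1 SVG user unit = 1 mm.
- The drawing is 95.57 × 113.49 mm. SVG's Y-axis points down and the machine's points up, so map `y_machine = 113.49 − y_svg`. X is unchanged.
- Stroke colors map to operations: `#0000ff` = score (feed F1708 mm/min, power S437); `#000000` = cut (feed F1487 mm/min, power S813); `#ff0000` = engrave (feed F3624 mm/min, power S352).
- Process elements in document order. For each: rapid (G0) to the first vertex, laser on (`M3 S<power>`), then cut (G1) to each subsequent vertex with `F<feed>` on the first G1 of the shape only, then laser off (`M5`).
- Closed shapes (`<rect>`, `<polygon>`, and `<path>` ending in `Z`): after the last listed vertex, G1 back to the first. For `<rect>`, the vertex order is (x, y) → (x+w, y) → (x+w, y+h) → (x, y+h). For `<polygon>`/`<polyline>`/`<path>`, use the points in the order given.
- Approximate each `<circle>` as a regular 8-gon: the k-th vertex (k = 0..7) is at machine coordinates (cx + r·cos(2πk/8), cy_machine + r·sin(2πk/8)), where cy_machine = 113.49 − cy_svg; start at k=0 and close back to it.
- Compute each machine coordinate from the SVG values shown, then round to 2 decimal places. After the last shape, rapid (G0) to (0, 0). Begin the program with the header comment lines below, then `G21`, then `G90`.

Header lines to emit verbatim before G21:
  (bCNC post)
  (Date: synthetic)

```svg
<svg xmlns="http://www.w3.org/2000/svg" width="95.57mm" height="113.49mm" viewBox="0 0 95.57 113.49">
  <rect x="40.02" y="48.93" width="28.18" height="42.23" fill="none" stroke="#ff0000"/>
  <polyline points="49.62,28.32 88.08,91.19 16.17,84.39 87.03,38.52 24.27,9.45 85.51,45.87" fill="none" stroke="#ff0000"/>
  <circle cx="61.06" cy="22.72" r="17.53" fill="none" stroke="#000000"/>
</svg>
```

(bCNC post)
(Date: synthetic)
G21
G90
G0 X40.02 Y64.56
M3 S352
G1 X68.20 Y64.56 F3624
G1 X68.20 Y22.33
G1 X40.02 Y22.33
G1 X40.02 Y64.56
M5
G0 X49.62 Y85.17
M3 S352
G1 X88.08 Y22.30 F3624
G1 X16.17 Y29.10
G1 X87.03 Y74.97
G1 X24.27 Y104.04
G1 X85.51 Y67.62
M5
G0 X78.59 Y90.77
M3 S813
G1 X73.46 Y103.17 F1487
G1 X61.06 Y108.30
G1 X48.66 Y103.17
G1 X43.53 Y90.77
G1 X48.66 Y78.37
G1 X61.06 Y73.24
G1 X73.46 Y78.37
G1 X78.59 Y90.77
M5
G0 X0.00 Y0.00

Since the viewBox matches the mm dimensions, user units are millimetres directly. The only transform is the Y-flip y_m = 113.49 − y_svg.

Shape 1 is a rectangle drawn with `<rect>`. Its stroke #ff0000 means engrave at S352, F3624. After flipping Y the toolpath is (40.02,64.56) → (68.20,64.56) → (68.20,22.33) → (40.02,22.33) → (40.02,64.56), returning to the start.

Shape 2 is a open polyline drawn with `<polyline>`. Its stroke #ff0000 means engrave at S352, F3624. After flipping Y the toolpath is (49.62,85.17) → (88.08,22.30) → (16.17,29.10) → (87.03,74.97) → (24.27,104.04) → (85.51,67.62).

Shape 3 is a circle drawn with `<circle>`. Its stroke #000000 means cut at S813, F1487. After flipping Y the toolpath is (78.59,90.77) → (73.46,103.17) → (61.06,108.30) → (48.66,103.17) → (43.53,90.77) → (48.66,78.37) → (61.06,73.24) → (73.46,78.37) → (78.59,90.77), returning to the start.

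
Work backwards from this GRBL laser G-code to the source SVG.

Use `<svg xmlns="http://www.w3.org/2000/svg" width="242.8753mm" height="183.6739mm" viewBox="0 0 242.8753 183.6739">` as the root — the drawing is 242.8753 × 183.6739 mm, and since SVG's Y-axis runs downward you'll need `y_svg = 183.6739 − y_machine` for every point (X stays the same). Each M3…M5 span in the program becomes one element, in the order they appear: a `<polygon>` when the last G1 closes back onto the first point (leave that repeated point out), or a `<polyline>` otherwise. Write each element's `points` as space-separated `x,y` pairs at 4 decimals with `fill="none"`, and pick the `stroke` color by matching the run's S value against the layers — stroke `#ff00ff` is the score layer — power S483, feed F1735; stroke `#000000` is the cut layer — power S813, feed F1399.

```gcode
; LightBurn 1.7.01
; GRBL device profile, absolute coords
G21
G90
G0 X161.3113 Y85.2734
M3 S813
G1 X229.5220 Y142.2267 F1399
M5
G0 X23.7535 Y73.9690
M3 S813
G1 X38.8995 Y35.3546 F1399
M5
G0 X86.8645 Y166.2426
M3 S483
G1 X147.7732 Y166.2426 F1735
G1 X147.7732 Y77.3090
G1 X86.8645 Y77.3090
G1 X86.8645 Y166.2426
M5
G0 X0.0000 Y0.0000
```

y_svg = 183.6739 − y_m.

[1] S813→`#000000` (cut); open run; points: 161.3113,98.4005 229.5220,41.4472

[2] S813→`#000000` (cut); open run; points: 23.7535,109.7049 38.8995,148.3193

[3] S483→`#ff00ff` (score); closed run; points: 86.8645,17.4313 147.7732,17.4313 147.7732,106.3649 86.8645,106.3649

<svg xmlns="http://www.w3.org/2000/svg" width="242.8753mm" height="183.6739mm" viewBox="0 0 242.8753 183.6739">
  <polyline points="161.3113,98.4005 229.5220,41.4472" fill="none" stroke="#000000"/>
  <polyline points="23.7535,109.7049 38.8995,148.3193" fill="none" stroke="#000000"/>
  <polygon points="86.8645,17.4313 147.7732,17.4313 147.7732,106.3649 86.8645,106.3649" fill="none" stroke="#ff00ff"/>
</svg>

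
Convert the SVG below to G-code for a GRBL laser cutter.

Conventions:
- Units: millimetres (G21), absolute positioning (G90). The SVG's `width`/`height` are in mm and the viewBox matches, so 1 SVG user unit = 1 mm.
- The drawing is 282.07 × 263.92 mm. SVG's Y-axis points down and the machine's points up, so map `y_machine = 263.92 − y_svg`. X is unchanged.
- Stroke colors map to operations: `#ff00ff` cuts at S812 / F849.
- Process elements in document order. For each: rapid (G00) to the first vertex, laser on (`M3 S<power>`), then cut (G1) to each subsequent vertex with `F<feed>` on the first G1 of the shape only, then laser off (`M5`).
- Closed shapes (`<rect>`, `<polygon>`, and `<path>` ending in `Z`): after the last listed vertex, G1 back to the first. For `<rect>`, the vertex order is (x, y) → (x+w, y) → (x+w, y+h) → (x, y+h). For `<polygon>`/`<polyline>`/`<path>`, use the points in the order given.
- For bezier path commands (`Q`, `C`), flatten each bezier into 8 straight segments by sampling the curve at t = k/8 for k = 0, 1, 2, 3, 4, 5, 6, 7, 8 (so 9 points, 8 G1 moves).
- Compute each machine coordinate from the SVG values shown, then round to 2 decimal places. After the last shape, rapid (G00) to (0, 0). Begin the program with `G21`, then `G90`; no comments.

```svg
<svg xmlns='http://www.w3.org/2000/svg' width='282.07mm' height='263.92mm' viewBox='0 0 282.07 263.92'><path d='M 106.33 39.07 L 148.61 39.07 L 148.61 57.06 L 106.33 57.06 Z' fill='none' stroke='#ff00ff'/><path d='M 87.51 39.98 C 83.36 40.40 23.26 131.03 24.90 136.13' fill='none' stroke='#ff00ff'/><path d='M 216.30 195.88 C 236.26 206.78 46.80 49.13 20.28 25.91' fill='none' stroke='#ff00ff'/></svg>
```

G21
G90
G00 X106.33 Y224.85
M3 S812
G1 X148.61 Y224.85 F849
G1 X148.61 Y206.86
G1 X106.33 Y206.86
G1 X106.33 Y224.85
M5
G00 X87.51 Y223.94
M3 S812
G1 X83.56 Y219.90 F849
G1 X75.75 Y209.46
G1 X65.44 Y194.68
G1 X54.03 Y177.62
G1 X42.90 Y160.34
G1 X33.41 Y144.91
G1 X26.95 Y133.37
G1 X24.90 Y127.79
M5
G00 X216.30 Y68.04
M3 S812
G1 X214.70 Y71.26 F849
G1 X197.82 Y86.73
G1 X170.04 Y110.91
G1 X135.72 Y140.23
G1 X99.22 Y171.15
G1 X64.90 Y200.12
G1 X37.14 Y223.59
G1 X20.28 Y238.01
M5
G00 X0.00 Y0.00

1 u = 1 mm; y_m = 263.92 − y.

[1] `<path>` rectangle, #ff00ff→cut S812 F849: (106.33,224.85) → (148.61,224.85) → (148.61,206.86) → (106.33,206.86) → (106.33,224.85) (closed)

[2] `<path>` cubic bezier, #ff00ff→cut S812 F849: (87.51,223.94) → (83.56,219.90) → (75.75,209.46) → (65.44,194.68) → (54.03,177.62) → (42.90,160.34) → (33.41,144.91) → (26.95,133.37) → (24.90,127.79)

[3] `<path>` cubic bezier, #ff00ff→cut S812 F849: (216.30,68.04) → (214.70,71.26) → (197.82,86.73) → (170.04,110.91) → (135.72,140.23) → (99.22,171.15) → (64.90,200.12) → (37.14,223.59) → (20.28,238.01)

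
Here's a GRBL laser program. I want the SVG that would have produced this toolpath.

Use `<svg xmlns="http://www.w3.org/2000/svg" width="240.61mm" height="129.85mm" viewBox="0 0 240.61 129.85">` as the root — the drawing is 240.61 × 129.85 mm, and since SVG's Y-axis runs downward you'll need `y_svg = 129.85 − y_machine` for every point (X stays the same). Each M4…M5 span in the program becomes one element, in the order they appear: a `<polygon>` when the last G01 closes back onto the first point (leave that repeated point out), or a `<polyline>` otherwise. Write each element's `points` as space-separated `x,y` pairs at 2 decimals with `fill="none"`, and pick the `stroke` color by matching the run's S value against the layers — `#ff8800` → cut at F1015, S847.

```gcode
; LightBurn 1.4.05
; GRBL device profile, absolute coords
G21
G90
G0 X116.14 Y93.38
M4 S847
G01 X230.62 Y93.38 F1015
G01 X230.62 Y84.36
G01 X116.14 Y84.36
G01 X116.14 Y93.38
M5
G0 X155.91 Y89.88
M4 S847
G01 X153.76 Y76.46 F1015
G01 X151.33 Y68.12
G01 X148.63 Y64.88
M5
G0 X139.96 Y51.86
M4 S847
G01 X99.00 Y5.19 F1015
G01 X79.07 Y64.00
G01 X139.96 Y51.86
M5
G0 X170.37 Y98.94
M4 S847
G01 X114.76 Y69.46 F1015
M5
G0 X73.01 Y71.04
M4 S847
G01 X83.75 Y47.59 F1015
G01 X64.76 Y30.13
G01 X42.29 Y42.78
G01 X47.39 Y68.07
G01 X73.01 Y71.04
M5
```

Each laser-on run becomes one SVG element. Flip Y back into SVG space with y_svg = 129.85 − y_machine. Every run uses S847, so all elements get stroke `#ff8800` (cut).

Run 1: The run returns to its start, so emit a `<polygon>` with points (Y-flipped): 116.14,36.47 230.62,36.47 230.62,45.49 116.14,45.49.

Run 2: The run is open, so emit a `<polyline>` with points (Y-flipped): 155.91,39.97 153.76,53.39 151.33,61.73 148.63,64.97.

Run 3: The run returns to its start, so emit a `<polygon>` with points (Y-flipped): 139.96,77.99 99.00,124.66 79.07,65.85.

Run 4: The run is open, so emit a `<polyline>` with points (Y-flipped): 170.37,30.91 114.76,60.39.

Run 5: The run returns to its start, so emit a `<polygon>` with points (Y-flipped): 73.01,58.81 83.75,82.26 64.76,99.72 42.29,87.07 47.39,61.78.

<svg xmlns="http://www.w3.org/2000/svg" width="240.61mm" height="129.85mm" viewBox="0 0 240.61 129.85">
  <polygon points="116.14,36.47 230.62,36.47 230.62,45.49 116.14,45.49" fill="none" stroke="#ff8800"/>
  <polyline points="155.91,39.97 153.76,53.39 151.33,61.73 148.63,64.97" fill="none" stroke="#ff8800"/>
  <polygon points="139.96,77.99 99.00,124.66 79.07,65.85" fill="none" stroke="#ff8800"/>
  <polyline points="170.37,30.91 114.76,60.39" fill="none" stroke="#ff8800"/>
  <polygon points="73.01,58.81 83.75,82.26 64.76,99.72 42.29,87.07 47.39,61.78" fill="none" stroke="#ff8800"/>
</svg>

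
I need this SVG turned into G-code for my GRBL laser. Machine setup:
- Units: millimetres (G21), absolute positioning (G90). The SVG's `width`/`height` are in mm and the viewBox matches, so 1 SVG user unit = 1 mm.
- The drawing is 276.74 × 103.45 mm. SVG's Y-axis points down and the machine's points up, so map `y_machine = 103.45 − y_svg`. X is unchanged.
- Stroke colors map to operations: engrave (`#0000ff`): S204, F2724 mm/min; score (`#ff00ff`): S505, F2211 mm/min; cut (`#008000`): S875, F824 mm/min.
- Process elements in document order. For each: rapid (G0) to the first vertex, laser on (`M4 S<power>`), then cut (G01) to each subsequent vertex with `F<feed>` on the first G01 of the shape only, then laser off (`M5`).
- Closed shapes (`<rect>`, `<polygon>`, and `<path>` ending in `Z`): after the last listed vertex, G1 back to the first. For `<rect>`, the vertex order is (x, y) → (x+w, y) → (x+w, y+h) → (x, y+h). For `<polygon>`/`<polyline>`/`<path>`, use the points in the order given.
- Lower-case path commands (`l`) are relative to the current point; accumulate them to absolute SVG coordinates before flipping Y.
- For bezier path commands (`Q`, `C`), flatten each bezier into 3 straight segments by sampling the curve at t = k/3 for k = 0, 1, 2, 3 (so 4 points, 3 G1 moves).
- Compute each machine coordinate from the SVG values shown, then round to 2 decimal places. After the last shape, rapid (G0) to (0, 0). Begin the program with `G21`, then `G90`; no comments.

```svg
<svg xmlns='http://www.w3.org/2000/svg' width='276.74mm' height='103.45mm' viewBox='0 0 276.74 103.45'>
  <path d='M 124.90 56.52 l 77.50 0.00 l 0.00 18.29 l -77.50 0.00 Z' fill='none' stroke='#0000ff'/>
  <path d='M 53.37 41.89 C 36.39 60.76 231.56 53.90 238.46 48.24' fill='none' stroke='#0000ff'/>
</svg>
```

G21
G90
G0 X124.90 Y46.93
M4 S204
G01 X202.40 Y46.93 F2724
G01 X202.40 Y28.64
G01 X124.90 Y28.64
G01 X124.90 Y46.93
M5
G0 X53.37 Y61.56
M4 S204
G01 X92.28 Y50.27 F2724
G01 X183.63 Y50.15
G01 X238.46 Y55.21
M5
G0 X0.00 Y0.00

1 u = 1 mm; y_m = 103.45 − y.

[1] `<path>` rectangle, #0000ff→engrave S204 F2724: (124.90,46.93) → (202.40,46.93) → (202.40,28.64) → (124.90,28.64) → (124.90,46.93) (closed)

[2] `<path>` cubic bezier, #0000ff→engrave S204 F2724: (53.37,61.56) → (92.28,50.27) → (183.63,50.15) → (238.46,55.21)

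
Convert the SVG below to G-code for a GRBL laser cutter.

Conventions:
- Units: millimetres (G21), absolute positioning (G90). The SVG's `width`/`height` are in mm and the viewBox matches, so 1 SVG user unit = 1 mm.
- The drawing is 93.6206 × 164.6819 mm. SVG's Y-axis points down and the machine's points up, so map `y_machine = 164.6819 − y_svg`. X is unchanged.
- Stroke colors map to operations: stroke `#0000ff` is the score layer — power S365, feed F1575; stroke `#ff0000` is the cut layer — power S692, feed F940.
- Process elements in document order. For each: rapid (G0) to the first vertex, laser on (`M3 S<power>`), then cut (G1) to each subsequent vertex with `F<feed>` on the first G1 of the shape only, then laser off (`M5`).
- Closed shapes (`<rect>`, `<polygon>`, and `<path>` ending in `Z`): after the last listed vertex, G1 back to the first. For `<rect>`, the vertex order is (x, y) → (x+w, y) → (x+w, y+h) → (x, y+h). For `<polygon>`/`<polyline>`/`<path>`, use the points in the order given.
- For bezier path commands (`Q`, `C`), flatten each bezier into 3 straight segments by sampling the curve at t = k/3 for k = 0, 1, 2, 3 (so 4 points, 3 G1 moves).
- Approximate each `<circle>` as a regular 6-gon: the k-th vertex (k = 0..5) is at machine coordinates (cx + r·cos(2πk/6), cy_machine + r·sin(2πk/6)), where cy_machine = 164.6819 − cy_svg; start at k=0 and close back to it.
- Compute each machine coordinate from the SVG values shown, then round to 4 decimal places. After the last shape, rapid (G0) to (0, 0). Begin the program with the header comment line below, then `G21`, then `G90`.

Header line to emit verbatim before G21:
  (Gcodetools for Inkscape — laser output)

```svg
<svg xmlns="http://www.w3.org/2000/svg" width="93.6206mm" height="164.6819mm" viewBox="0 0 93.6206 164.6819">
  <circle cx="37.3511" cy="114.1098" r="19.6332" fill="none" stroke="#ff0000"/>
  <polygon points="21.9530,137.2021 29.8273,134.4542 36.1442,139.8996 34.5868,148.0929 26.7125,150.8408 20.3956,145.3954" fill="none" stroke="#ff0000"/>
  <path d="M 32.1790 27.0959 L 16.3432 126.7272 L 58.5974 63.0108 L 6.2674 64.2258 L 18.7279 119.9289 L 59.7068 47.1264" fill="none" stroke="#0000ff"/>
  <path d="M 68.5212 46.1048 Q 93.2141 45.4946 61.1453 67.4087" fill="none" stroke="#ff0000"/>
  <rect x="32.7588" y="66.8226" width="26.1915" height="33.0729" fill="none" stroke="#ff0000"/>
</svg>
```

(Gcodetools for Inkscape — laser output)
G21
G90
G0 X56.9843 Y50.5721
M3 S692
G1 X47.1677 Y67.5749 F940
G1 X27.5345 Y67.5749
G1 X17.7179 Y50.5721
G1 X27.5345 Y33.5693
G1 X47.1677 Y33.5693
G1 X56.9843 Y50.5721
M5
G0 X21.9530 Y27.4798
M3 S692
G1 X29.8273 Y30.2277 F940
G1 X36.1442 Y24.7823
G1 X34.5868 Y16.5890
G1 X26.7125 Y13.8411
G1 X20.3956 Y19.2865
G1 X21.9530 Y27.4798
M5
G0 X32.1790 Y137.5860
M3 S365
G1 X16.3432 Y37.9547 F1575
G1 X58.5974 Y101.6711
G1 X6.2674 Y100.4561
G1 X18.7279 Y44.7530
G1 X59.7068 Y117.5555
M5
G0 X68.5212 Y118.5771
M3 S692
G1 X78.6763 Y116.4812 F940
G1 X76.2176 Y109.3799
G1 X61.1453 Y97.2732
M5
G0 X32.7588 Y97.8593
M3 S692
G1 X58.9503 Y97.8593 F940
G1 X58.9503 Y64.7864
G1 X32.7588 Y64.7864
G1 X32.7588 Y97.8593
M5
G0 X0.0000 Y0.0000

1 u = 1 mm; y_m = 164.6819 − y.

[1] `<circle>` circle, #ff0000→cut S692 F940: (56.9843,50.5721) → (47.1677,67.5749) → (27.5345,67.5749) → (17.7179,50.5721) → (27.5345,33.5693) → (47.1677,33.5693) → (56.9843,50.5721) (closed)

[2] `<polygon>` regular polygon, #ff0000→cut S692 F940: (21.9530,27.4798) → (29.8273,30.2277) → (36.1442,24.7823) → (34.5868,16.5890) → (26.7125,13.8411) → (20.3956,19.2865) → (21.9530,27.4798) (closed)

[3] `<path>` open polyline, #0000ff→score S365 F1575: (32.1790,137.5860) → (16.3432,37.9547) → (58.5974,101.6711) → (6.2674,100.4561) → (18.7279,44.7530) → (59.7068,117.5555)

[4] `<path>` quadratic bezier, #ff0000→cut S692 F940: (68.5212,118.5771) → (78.6763,116.4812) → (76.2176,109.3799) → (61.1453,97.2732)

[5] `<rect>` rectangle, #ff0000→cut S692 F940: (32.7588,97.8593) → (58.9503,97.8593) → (58.9503,64.7864) → (32.7588,64.7864) → (32.7588,97.8593) (closed)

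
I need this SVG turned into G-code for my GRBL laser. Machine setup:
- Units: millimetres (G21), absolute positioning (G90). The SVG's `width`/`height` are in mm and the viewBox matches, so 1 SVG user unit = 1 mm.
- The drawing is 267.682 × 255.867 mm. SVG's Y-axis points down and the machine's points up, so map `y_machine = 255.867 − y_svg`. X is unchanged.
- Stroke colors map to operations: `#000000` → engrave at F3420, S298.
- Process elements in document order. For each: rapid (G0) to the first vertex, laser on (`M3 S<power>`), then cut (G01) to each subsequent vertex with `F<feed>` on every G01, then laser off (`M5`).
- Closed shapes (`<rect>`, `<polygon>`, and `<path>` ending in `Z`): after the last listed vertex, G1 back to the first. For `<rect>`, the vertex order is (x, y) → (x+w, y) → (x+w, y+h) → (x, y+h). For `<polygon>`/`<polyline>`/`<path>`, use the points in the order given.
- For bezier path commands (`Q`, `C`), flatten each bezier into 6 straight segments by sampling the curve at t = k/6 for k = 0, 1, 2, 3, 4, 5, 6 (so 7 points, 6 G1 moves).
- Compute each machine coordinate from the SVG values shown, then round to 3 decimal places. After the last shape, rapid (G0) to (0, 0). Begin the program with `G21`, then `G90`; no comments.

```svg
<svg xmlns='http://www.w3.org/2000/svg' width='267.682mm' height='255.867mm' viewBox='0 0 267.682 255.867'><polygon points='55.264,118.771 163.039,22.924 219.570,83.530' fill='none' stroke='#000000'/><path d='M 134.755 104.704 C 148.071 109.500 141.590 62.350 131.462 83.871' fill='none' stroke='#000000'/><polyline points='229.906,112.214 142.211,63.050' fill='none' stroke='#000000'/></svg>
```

1 u = 1 mm; y_m = 255.867 − y.

[1] `<polygon>` closed polygon, #000000→engrave S298 F3420: (55.264,137.096) → (163.039,232.943) → (219.570,172.337) → (55.264,137.096) (closed)

[2] `<path>` cubic bezier, #000000→engrave S298 F3420: (134.755,151.163) → (139.838,152.535) → (142.070,159.215) → (141.900,167.851) → (139.776,175.094) → (136.147,177.592) → (131.462,171.996)

[3] `<polyline>` line segment, #000000→engrave S298 F3420: (229.906,143.653) → (142.211,192.817)

G21
G90
G0 X55.264 Y137.096
M3 S298
G01 X163.039 Y232.943 F3420
G01 X219.570 Y172.337 F3420
G01 X55.264 Y137.096 F3420
M5
G0 X134.755 Y151.163
M3 S298
G01 X139.838 Y152.535 F3420
G01 X142.070 Y159.215 F3420
G01 X141.900 Y167.851 F3420
G01 X139.776 Y175.094 F3420
G01 X136.147 Y177.592 F3420
G01 X131.462 Y171.996 F3420
M5
G0 X229.906 Y143.653
M3 S298
G01 X142.211 Y192.817 F3420
M5
G0 X0.000 Y0.000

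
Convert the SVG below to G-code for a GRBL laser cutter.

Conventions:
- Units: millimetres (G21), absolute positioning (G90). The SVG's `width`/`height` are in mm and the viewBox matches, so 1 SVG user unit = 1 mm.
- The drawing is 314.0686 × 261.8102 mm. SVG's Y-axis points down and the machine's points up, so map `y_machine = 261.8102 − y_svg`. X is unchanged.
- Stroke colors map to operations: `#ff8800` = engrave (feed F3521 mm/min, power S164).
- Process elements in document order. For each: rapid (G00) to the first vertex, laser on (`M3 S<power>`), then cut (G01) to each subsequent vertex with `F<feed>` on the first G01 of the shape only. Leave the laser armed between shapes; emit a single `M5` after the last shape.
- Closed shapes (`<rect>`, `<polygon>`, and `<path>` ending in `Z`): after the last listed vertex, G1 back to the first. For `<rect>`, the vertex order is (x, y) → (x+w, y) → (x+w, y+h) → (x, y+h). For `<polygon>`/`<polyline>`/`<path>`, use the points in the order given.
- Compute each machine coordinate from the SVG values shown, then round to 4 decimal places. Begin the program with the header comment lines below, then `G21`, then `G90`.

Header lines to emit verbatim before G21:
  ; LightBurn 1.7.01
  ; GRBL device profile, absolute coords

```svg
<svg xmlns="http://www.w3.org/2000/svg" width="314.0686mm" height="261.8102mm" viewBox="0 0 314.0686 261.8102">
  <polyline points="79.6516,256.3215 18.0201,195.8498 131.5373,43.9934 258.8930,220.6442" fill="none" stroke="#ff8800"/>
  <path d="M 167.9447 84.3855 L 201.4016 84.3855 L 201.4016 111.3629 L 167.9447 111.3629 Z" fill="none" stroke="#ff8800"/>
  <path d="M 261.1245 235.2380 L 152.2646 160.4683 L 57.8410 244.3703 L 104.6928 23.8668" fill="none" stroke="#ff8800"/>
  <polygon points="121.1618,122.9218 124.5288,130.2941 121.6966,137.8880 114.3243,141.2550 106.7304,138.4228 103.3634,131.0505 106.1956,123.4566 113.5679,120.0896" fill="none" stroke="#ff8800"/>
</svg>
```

Since the viewBox matches the mm dimensions, user units are millimetres directly. The only transform is the Y-flip y_m = 261.8102 − y_svg.

Shape 1 is a open polyline drawn with `<polyline>`. Its stroke #ff8800 means engrave at S164, F3521. After flipping Y the toolpath is (79.6516,5.4887) → (18.0201,65.9604) → (131.5373,217.8168) → (258.8930,41.1660).

Shape 2 is a rectangle drawn with `<path>`. Its stroke #ff8800 means engrave at S164, F3521. After flipping Y the toolpath is (167.9447,177.4247) → (201.4016,177.4247) → (201.4016,150.4473) → (167.9447,150.4473) → (167.9447,177.4247), returning to the start.

Shape 3 is a open polyline drawn with `<path>`. Its stroke #ff8800 means engrave at S164, F3521. After flipping Y the toolpath is (261.1245,26.5722) → (152.2646,101.3419) → (57.8410,17.4399) → (104.6928,237.9434).

Shape 4 is a regular polygon drawn with `<polygon>`. Its stroke #ff8800 means engrave at S164, F3521. After flipping Y the toolpath is (121.1618,138.8884) → (124.5288,131.5161) → (121.6966,123.9222) → (114.3243,120.5552) → (106.7304,123.3874) → (103.3634,130.7597) → (106.1956,138.3536) → (113.5679,141.7206) → (121.1618,138.8884), returning to the start.

; LightBurn 1.7.01
; GRBL device profile, absolute coords
G21
G90
G00 X79.6516 Y5.4887
M3 S164
G01 X18.0201 Y65.9604 F3521
G01 X131.5373 Y217.8168
G01 X258.8930 Y41.1660
G00 X167.9447 Y177.4247
M3 S164
G01 X201.4016 Y177.4247 F3521
G01 X201.4016 Y150.4473
G01 X167.9447 Y150.4473
G01 X167.9447 Y177.4247
G00 X261.1245 Y26.5722
M3 S164
G01 X152.2646 Y101.3419 F3521
G01 X57.8410 Y17.4399
G01 X104.6928 Y237.9434
G00 X121.1618 Y138.8884
M3 S164
G01 X124.5288 Y131.5161 F3521
G01 X121.6966 Y123.9222
G01 X114.3243 Y120.5552
G01 X106.7304 Y123.3874
G01 X103.3634 Y130.7597
G01 X106.1956 Y138.3536
G01 X113.5679 Y141.7206
G01 X121.1618 Y138.8884
M5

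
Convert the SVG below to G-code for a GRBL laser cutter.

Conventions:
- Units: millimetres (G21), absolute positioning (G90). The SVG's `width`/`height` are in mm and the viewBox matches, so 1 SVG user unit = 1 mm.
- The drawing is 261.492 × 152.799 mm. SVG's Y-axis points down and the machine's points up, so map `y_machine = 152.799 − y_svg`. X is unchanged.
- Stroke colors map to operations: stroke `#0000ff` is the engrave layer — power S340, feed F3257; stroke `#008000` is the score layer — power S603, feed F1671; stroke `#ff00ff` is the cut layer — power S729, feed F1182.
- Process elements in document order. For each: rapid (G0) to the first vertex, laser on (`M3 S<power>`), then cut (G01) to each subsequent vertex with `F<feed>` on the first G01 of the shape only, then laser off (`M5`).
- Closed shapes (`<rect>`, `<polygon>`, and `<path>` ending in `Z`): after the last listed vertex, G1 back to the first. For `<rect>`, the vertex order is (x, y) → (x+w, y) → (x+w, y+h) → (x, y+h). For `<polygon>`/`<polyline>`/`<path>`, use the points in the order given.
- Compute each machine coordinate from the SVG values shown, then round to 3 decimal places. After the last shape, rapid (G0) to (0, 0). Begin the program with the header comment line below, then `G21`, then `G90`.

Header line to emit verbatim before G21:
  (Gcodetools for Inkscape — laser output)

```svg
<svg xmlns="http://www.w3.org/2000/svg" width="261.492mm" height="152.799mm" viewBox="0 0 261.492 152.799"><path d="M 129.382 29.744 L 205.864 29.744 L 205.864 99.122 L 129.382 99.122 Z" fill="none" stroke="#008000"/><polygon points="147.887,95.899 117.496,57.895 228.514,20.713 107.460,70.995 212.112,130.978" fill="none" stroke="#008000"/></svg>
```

(Gcodetools for Inkscape — laser output)
G21
G90
G0 X129.382 Y123.055
M3 S603
G01 X205.864 Y123.055 F1671
G01 X205.864 Y53.677
G01 X129.382 Y53.677
G01 X129.382 Y123.055
M5
G0 X147.887 Y56.900
M3 S603
G01 X117.496 Y94.904 F1671
G01 X228.514 Y132.086
G01 X107.460 Y81.804
G01 X212.112 Y21.821
G01 X147.887 Y56.900
M5
G0 X0.000 Y0.000

Since the viewBox matches the mm dimensions, user units are millimetres directly. The only transform is the Y-flip y_m = 152.799 − y_svg.

Shape 1 is a rectangle drawn with `<path>`. Its stroke #008000 means score at S603, F1671. After flipping Y the toolpath is (129.382,123.055) → (205.864,123.055) → (205.864,53.677) → (129.382,53.677) → (129.382,123.055), returning to the start.

Shape 2 is a closed polygon drawn with `<polygon>`. Its stroke #008000 means score at S603, F1671. After flipping Y the toolpath is (147.887,56.900) → (117.496,94.904) → (228.514,132.086) → (107.460,81.804) → (212.112,21.821) → (147.887,56.900), returning to the start.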